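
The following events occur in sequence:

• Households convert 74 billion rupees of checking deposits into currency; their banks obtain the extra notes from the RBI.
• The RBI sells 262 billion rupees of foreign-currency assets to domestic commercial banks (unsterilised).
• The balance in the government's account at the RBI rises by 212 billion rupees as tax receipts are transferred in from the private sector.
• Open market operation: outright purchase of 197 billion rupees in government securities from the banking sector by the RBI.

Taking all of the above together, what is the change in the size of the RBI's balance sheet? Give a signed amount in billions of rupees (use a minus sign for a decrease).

Currency withdrawal 74 billion rupees: only the composition of liabilities changes → 0.
FX sale 262 billion rupees: an RBI asset is shed → −262B.
Government account inflow 212 billion rupees: only the composition of liabilities changes → 0.
OMO purchase (from banks) 197 billion rupees: an RBI asset is acquired → +197B.
Net: 0 − 262 + 0 + 197 = -65 billion.

-65 billion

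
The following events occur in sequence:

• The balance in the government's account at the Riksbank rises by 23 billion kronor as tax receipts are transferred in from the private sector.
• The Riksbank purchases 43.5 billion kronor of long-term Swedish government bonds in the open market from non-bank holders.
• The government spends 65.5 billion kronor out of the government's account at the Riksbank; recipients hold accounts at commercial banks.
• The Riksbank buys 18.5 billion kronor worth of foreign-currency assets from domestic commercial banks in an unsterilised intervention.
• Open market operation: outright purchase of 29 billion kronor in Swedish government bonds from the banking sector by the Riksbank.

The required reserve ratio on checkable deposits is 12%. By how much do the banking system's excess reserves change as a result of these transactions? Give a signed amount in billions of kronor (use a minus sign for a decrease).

Government account inflow 23 billion kronor: reserves −23B, deposits −23B.
Asset purchase (from non-banks) 43.5 billion kronor: reserves +43.5B, deposits +43.5B.
Government spending 65.5 billion kronor: reserves +65.5B, deposits +65.5B.
FX purchase 18.5 billion kronor: reserves +18.5B, deposits 0.
OMO purchase (from banks) 29 billion kronor: reserves +29B, deposits 0.
Totals: Δreserves = +133.5B, Δdeposits = +86B.
Δrequired reserves = 12% × +86B = +10.32B.
Δexcess reserves = Δreserves − Δrequired = +133.5B − (+10.32B) = +123.18 billion.

+123.18 billion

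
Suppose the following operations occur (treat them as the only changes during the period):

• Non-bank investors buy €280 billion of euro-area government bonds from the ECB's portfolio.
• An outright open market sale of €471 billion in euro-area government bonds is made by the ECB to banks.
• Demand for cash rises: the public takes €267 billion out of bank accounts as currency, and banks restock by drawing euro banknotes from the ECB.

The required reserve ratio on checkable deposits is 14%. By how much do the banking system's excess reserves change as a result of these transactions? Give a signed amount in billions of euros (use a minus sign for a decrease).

Asset sale (to non-banks) €280 billion: reserves −€280B, deposits −€280B.
OMO sale (to banks) €471 billion: reserves −€471B, deposits 0.
Currency withdrawal €267 billion: reserves −€267B, deposits −€267B.
Totals: Δreserves = −€1018B, Δdeposits = −€547B.
Δrequired reserves = 14% × −€547B = −€76.58B.
Δexcess reserves = Δreserves − Δrequired = −€1018B − (−€76.58B) = -€941.42 billion.

-€941.42 billion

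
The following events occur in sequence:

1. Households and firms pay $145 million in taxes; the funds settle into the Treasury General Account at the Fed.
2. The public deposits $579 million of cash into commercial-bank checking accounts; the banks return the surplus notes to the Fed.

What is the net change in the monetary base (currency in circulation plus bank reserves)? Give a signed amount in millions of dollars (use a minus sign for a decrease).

Government account inflow $145 million: reserves shift to a non-base liability → −$145M.
Currency deposit $579 million: just a shift between currency and reserves — both are base money → 0.
Net: −145 + 0 = -$145 million.

-$145 million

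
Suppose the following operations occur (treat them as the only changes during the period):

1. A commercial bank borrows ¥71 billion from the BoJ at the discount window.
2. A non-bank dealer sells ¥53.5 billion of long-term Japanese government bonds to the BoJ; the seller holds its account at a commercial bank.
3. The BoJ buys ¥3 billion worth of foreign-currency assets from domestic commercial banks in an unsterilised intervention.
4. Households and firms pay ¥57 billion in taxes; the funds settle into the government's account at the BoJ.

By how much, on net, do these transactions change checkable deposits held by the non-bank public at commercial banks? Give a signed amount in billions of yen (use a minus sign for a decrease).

-¥3.5 billion

BoJ balance sheet:
  Assets:      Securities +¥53.5B, Loans to banks +¥71B, Foreign assets +¥3B
  Liabilities: Bank reserves +¥70.5B, Government deposits +¥57B
Commercial banking system:
  Assets:      Reserves at CB +¥70.5B, Foreign assets −¥3B
  Liabilities: Checkable deposits −¥3.5B, Borrowings from CB +¥71B
So the change in checkable deposits held by the non-bank public at commercial banks is -¥3.5 billion.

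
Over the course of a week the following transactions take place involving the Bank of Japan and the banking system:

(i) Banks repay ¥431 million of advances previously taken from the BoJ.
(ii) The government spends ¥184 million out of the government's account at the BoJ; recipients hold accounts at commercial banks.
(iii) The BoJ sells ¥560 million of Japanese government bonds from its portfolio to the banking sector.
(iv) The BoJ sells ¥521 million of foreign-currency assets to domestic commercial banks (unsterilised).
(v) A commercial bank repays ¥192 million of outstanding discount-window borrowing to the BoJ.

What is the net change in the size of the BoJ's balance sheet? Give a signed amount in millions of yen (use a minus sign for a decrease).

Discount-window repayment ¥431 million: a BoJ asset is shed → −¥431M.
Government spending ¥184 million: only the composition of liabilities changes → 0.
OMO sale (to banks) ¥560 million: a BoJ asset is shed → −¥560M.
FX sale ¥521 million: a BoJ asset is shed → −¥521M.
Discount-window repayment ¥192 million: a BoJ asset is shed → −¥192M.
Net: −431 + 0 − 560 − 521 − 192 = -¥1704 million.

-¥1704 million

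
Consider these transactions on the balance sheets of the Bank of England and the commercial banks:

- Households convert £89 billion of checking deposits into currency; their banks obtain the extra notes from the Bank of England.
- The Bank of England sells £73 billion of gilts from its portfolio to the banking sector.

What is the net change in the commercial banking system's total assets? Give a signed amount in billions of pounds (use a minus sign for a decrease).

Bank of England balance sheet:
  Assets:      Securities −£73B
  Liabilities: Bank reserves −£162B, Currency in circulation +£89B
Commercial banking system:
  Assets:      Reserves at CB −£162B, Securities +£73B
  Liabilities: Checkable deposits −£89B
Change in total bank assets = -£89 billion.

-£89 billion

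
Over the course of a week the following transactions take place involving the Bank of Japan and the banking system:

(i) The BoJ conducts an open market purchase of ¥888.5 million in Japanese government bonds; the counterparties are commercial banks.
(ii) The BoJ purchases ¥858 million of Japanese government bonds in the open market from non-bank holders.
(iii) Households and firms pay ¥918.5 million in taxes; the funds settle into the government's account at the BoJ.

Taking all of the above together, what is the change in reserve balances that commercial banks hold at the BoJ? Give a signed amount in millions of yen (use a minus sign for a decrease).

+¥828 million

BoJ balance sheet:
  Assets:      Securities +¥1746.5M
  Liabilities: Bank reserves +¥828M, Government deposits +¥918.5M
Commercial banking system:
  Assets:      Reserves at CB +¥828M, Securities −¥888.5M
  Liabilities: Checkable deposits −¥60.5M
So the change in reserve balances that commercial banks hold at the BoJ is +¥828 million.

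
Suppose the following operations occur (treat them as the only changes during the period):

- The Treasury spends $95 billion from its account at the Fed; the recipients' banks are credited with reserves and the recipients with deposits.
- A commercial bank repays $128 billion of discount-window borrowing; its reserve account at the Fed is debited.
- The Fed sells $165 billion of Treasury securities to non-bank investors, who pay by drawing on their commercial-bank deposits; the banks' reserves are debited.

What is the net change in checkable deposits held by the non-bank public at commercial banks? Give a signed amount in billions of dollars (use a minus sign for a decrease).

-$70 billion

Government spending $95 billion: non-bank counterparties' bank balances rise → +$95B.
Discount-window repayment $128 billion: the counterparty is a bank, so public deposits are unchanged → 0.
Asset sale (to non-banks) $165 billion: non-bank counterparties' bank balances fall → −$165B.
Net: 95 + 0 − 165 = -$70 billion.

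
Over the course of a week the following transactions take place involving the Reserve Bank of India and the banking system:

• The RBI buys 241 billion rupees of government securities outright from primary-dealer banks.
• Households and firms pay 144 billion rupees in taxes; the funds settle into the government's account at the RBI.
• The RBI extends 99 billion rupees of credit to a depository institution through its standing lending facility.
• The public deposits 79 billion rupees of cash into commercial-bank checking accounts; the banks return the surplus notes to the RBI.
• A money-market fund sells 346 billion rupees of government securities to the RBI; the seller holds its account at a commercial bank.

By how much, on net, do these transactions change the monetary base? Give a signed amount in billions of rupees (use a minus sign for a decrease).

+542 billion

OMO purchase (from banks) 241 billion rupees: RBI balance sheet expands → +241B.
Government account inflow 144 billion rupees: reserves shift to a non-base liability → −144B.
Discount-window loan 99 billion rupees: RBI balance sheet expands → +99B.
Currency deposit 79 billion rupees: just a shift between currency and reserves — both are base money → 0.
Asset purchase (from non-banks) 346 billion rupees: RBI balance sheet expands → +346B.
Net: 241 − 144 + 99 + 0 + 346 = +542 billion.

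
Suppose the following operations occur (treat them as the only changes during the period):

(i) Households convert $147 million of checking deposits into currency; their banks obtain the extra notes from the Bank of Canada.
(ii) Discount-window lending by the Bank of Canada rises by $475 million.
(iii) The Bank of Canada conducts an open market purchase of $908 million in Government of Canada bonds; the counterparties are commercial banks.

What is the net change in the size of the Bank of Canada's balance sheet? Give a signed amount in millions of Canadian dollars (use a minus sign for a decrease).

Bank of Canada balance sheet:
  Assets:      Securities +$908M, Loans to banks +$475M
  Liabilities: Bank reserves +$1236M, Currency in circulation +$147M
Change in total Bank of Canada assets = +$1383 million.

+$1383 million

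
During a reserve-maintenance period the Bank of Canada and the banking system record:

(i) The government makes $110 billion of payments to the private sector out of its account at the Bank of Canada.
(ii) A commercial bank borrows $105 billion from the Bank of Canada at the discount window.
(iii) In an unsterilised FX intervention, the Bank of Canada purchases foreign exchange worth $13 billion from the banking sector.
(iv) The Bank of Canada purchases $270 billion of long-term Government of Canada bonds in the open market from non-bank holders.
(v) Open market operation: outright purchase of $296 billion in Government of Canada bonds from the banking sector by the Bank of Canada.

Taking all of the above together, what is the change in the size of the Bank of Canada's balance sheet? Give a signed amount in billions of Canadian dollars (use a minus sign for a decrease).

+$684 billion

Government spending $110 billion: only the composition of liabilities changes → 0.
Discount-window loan $105 billion: a Bank of Canada asset is acquired → +$105B.
FX purchase $13 billion: a Bank of Canada asset is acquired → +$13B.
Asset purchase (from non-banks) $270 billion: a Bank of Canada asset is acquired → +$270B.
OMO purchase (from banks) $296 billion: a Bank of Canada asset is acquired → +$296B.
Net: 0 + 105 + 13 + 270 + 296 = +$684 billion.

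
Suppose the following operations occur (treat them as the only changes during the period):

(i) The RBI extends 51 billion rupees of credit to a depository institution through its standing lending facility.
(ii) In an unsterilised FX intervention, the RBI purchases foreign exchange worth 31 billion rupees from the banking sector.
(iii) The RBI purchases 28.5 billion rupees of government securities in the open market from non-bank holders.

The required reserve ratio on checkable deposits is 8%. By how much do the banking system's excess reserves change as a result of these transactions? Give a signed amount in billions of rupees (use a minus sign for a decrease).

Discount-window loan 51 billion rupees: reserves +51B, deposits 0.
FX purchase 31 billion rupees: reserves +31B, deposits 0.
Asset purchase (from non-banks) 28.5 billion rupees: reserves +28.5B, deposits +28.5B.
Totals: Δreserves = +110.5B, Δdeposits = +28.5B.
Δrequired reserves = 8% × +28.5B = +2.28B.
Δexcess reserves = Δreserves − Δrequired = +110.5B − (+2.28B) = +108.22 billion.

+108.22 billion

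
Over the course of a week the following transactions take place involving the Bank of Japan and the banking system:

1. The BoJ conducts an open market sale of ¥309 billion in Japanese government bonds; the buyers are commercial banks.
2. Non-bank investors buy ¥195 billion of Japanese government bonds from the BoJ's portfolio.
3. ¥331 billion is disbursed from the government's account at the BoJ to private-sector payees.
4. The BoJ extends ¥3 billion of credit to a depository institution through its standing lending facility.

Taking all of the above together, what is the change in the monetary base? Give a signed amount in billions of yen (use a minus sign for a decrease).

BoJ balance sheet:
  Assets:      Securities −¥504B, Loans to banks +¥3B
  Liabilities: Bank reserves −¥170B, Government deposits −¥331B
Commercial banking system:
  Assets:      Reserves at CB −¥170B, Securities +¥309B
  Liabilities: Checkable deposits +¥136B, Borrowings from CB +¥3B
Monetary base = currency + reserves: 0 + (−¥170B) = -¥170 billion.

-¥170 billion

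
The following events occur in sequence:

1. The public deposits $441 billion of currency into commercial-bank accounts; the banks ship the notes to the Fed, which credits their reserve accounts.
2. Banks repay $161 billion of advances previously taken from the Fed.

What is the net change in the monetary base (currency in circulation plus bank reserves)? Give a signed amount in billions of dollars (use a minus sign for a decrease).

Fed balance sheet:
  Assets:      Loans to banks −$161B
  Liabilities: Bank reserves +$280B, Currency in circulation −$441B
Monetary base = currency + reserves: −$441B + (+$280B) = -$161 billion.

-$161 billion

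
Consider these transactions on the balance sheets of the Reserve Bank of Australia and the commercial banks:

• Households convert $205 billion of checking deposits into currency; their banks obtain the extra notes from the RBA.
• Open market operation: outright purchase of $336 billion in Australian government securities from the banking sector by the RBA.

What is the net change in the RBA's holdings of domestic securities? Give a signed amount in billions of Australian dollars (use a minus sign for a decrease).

+$336 billion

Currency withdrawal $205 billion: the RBA's securities portfolio is untouched → 0.
OMO purchase (from banks) $336 billion: securities added to the RBA's portfolio → +$336B.
Net: 0 + 336 = +$336 billion.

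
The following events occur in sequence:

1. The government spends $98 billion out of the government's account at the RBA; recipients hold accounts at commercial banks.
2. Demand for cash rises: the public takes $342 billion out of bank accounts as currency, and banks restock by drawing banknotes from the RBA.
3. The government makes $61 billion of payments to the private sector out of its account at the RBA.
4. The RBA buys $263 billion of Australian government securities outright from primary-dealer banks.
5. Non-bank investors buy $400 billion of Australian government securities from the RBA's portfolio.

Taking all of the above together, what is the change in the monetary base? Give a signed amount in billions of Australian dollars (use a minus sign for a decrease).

Government spending $98 billion: a non-base liability converts back to reserves → +$98B.
Currency withdrawal $342 billion: just a shift between currency and reserves — both are base money → 0.
Government spending $61 billion: a non-base liability converts back to reserves → +$61B.
OMO purchase (from banks) $263 billion: RBA balance sheet expands → +$263B.
Asset sale (to non-banks) $400 billion: RBA balance sheet contracts → −$400B.
Net: 98 + 0 + 61 + 263 − 400 = +$22 billion.

+$22 billion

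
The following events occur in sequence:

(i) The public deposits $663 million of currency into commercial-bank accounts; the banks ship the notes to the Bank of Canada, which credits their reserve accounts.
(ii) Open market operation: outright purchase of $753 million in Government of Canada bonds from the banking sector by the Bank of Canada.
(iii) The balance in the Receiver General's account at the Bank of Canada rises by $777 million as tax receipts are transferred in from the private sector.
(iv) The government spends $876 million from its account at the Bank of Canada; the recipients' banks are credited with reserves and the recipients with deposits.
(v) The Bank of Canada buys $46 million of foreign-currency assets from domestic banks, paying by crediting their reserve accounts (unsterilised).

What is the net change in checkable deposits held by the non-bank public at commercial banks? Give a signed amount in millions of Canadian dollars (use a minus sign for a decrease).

+$762 million

Currency deposit $663 million: non-bank counterparties' bank balances rise → +$663M.
OMO purchase (from banks) $753 million: the counterparty is a bank, so public deposits are unchanged → 0.
Government account inflow $777 million: non-bank counterparties' bank balances fall → −$777M.
Government spending $876 million: non-bank counterparties' bank balances rise → +$876M.
FX purchase $46 million: the counterparty is a bank, so public deposits are unchanged → 0.
Net: 663 + 0 − 777 + 876 + 0 = +$762 million.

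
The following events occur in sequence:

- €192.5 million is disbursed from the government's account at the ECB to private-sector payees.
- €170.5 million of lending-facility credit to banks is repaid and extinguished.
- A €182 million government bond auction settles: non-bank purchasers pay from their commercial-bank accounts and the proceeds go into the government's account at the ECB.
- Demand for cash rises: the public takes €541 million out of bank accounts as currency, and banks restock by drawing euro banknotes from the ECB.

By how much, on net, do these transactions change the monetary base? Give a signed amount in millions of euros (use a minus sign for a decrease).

-€160 million

ECB balance sheet:
  Assets:      Loans to banks −€170.5M
  Liabilities: Bank reserves −€701M, Currency in circulation +€541M, Government deposits −€10.5M
Commercial banking system:
  Assets:      Reserves at CB −€701M
  Liabilities: Checkable deposits −€530.5M, Borrowings from CB −€170.5M
Monetary base = currency + reserves: +€541M + (−€701M) = -€160 million.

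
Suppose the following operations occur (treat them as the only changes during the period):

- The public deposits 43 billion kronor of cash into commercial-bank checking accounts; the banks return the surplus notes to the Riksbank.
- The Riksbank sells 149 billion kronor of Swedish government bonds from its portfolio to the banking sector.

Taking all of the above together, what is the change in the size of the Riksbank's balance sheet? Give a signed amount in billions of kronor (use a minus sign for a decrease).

-149 billion

Currency deposit 43 billion kronor: only the composition of liabilities changes → 0.
OMO sale (to banks) 149 billion kronor: a Riksbank asset is shed → −149B.
Net: 0 − 149 = -149 billion.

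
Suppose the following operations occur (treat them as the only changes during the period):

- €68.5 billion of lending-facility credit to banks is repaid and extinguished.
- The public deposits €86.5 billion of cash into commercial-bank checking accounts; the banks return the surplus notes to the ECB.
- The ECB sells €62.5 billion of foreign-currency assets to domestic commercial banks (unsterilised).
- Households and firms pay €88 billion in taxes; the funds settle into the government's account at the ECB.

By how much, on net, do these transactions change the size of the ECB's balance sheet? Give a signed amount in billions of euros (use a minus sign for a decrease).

ECB balance sheet:
  Assets:      Loans to banks −€68.5B, Foreign assets −€62.5B
  Liabilities: Bank reserves −€132.5B, Currency in circulation −€86.5B, Government deposits +€88B
Change in total ECB assets = -€131 billion.

-€131 billion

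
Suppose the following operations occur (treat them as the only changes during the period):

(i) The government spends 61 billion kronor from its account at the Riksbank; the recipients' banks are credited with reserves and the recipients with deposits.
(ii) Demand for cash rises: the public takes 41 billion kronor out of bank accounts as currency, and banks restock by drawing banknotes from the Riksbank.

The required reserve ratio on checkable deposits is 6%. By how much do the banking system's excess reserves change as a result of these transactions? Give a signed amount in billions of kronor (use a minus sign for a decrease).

Government spending 61 billion kronor: reserves +61B, deposits +61B.
Currency withdrawal 41 billion kronor: reserves −41B, deposits −41B.
Totals: Δreserves = +20B, Δdeposits = +20B.
Δrequired reserves = 6% × +20B = +1.2B.
Δexcess reserves = Δreserves − Δrequired = +20B − (+1.2B) = +18.8 billion.

+18.8 billion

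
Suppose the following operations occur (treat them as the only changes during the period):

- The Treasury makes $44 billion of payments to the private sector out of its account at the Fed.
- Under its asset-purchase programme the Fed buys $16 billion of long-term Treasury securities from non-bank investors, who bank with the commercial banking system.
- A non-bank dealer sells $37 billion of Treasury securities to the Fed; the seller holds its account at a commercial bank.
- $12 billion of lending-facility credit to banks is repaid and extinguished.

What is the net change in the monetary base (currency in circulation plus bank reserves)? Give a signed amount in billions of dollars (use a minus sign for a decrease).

+$85 billion

Fed balance sheet:
  Assets:      Securities +$53B, Loans to banks −$12B
  Liabilities: Bank reserves +$85B, Government deposits −$44B
Commercial banking system:
  Assets:      Reserves at CB +$85B
  Liabilities: Checkable deposits +$97B, Borrowings from CB −$12B
Monetary base = currency + reserves: 0 + (+$85B) = +$85 billion.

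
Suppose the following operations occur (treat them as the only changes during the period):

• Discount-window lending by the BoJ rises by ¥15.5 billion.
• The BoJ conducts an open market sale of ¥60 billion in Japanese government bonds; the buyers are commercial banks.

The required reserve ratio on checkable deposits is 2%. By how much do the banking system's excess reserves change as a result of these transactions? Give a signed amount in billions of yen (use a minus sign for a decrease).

-¥44.5 billion

Discount-window loan ¥15.5 billion: reserves +¥15.5B, deposits 0.
OMO sale (to banks) ¥60 billion: reserves −¥60B, deposits 0.
Totals: Δreserves = −¥44.5B, Δdeposits = 0.
Δrequired reserves = 2% × 0 = 0.
Δexcess reserves = Δreserves − Δrequired = −¥44.5B − (0) = -¥44.5 billion.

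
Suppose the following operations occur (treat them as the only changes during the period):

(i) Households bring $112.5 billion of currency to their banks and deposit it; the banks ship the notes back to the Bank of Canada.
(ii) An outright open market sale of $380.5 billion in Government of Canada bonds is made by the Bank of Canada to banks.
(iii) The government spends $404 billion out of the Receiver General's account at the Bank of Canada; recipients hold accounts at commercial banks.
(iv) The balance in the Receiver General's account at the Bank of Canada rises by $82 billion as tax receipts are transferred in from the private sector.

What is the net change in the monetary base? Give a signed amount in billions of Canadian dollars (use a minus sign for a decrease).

-$58.5 billion

Bank of Canada balance sheet:
  Assets:      Securities −$380.5B
  Liabilities: Bank reserves +$54B, Currency in circulation −$112.5B, Government deposits −$322B
Monetary base = currency + reserves: −$112.5B + (+$54B) = -$58.5 billion.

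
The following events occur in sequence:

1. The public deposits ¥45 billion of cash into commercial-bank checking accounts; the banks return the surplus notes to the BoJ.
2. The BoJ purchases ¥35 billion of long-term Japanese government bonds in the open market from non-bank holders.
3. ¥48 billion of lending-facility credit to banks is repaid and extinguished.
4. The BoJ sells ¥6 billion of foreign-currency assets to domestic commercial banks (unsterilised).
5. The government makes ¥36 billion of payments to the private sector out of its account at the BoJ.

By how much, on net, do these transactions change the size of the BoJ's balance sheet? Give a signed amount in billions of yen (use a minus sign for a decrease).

-¥19 billion

BoJ balance sheet:
  Assets:      Securities +¥35B, Loans to banks −¥48B, Foreign assets −¥6B
  Liabilities: Bank reserves +¥62B, Currency in circulation −¥45B, Government deposits −¥36B
Change in total BoJ assets = -¥19 billion.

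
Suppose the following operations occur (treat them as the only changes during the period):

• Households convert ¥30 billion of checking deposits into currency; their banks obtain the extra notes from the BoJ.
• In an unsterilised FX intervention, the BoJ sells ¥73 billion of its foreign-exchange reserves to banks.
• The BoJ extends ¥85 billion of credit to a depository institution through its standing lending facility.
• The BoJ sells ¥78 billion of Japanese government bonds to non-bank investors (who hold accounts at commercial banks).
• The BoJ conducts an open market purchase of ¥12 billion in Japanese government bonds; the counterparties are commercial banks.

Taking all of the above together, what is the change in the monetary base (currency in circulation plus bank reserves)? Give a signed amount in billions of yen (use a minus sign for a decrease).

-¥54 billion

BoJ balance sheet:
  Assets:      Securities −¥66B, Loans to banks +¥85B, Foreign assets −¥73B
  Liabilities: Bank reserves −¥84B, Currency in circulation +¥30B
Commercial banking system:
  Assets:      Reserves at CB −¥84B, Securities −¥12B, Foreign assets +¥73B
  Liabilities: Checkable deposits −¥108B, Borrowings from CB +¥85B
Monetary base = currency + reserves: +¥30B + (−¥84B) = -¥54 billion.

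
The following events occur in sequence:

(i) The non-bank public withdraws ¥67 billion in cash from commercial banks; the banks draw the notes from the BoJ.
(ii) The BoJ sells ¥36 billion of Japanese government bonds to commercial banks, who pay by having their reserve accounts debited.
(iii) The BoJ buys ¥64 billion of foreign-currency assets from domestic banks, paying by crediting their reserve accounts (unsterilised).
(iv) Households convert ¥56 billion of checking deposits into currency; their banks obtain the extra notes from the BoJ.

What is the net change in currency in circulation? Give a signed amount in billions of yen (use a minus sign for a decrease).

+¥123 billion

Currency withdrawal ¥67 billion: notes leave the central bank → +¥67B.
OMO sale (to banks) ¥36 billion: no currency enters or leaves circulation → 0.
FX purchase ¥64 billion: no currency enters or leaves circulation → 0.
Currency withdrawal ¥56 billion: notes leave the central bank → +¥56B.
Net: 67 + 0 + 0 + 56 = +¥123 billion.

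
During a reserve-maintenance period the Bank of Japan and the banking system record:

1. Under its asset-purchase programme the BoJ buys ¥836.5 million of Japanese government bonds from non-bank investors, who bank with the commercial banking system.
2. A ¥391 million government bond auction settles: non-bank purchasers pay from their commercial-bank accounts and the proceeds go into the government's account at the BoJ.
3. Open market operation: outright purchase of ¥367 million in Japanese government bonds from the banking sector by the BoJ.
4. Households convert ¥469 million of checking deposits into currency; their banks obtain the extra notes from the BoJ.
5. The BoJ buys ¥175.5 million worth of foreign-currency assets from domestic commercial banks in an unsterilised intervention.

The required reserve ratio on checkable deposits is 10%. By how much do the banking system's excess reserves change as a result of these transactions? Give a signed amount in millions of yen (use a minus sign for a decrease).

Asset purchase (from non-banks) ¥836.5 million: reserves +¥836.5M, deposits +¥836.5M.
Government account inflow ¥391 million: reserves −¥391M, deposits −¥391M.
OMO purchase (from banks) ¥367 million: reserves +¥367M, deposits 0.
Currency withdrawal ¥469 million: reserves −¥469M, deposits −¥469M.
FX purchase ¥175.5 million: reserves +¥175.5M, deposits 0.
Totals: Δreserves = +¥519M, Δdeposits = −¥23.5M.
Δrequired reserves = 10% × −¥23.5M = −¥2.35M.
Δexcess reserves = Δreserves − Δrequired = +¥519M − (−¥2.35M) = +¥521.35 million.

+¥521.35 million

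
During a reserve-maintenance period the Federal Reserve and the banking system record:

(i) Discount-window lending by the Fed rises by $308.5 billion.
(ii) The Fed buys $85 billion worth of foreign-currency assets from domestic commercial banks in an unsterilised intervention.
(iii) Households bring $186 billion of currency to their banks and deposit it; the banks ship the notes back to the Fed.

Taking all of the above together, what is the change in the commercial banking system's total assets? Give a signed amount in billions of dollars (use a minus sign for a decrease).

Fed balance sheet:
  Assets:      Loans to banks +$308.5B, Foreign assets +$85B
  Liabilities: Bank reserves +$579.5B, Currency in circulation −$186B
Commercial banking system:
  Assets:      Reserves at CB +$579.5B, Foreign assets −$85B
  Liabilities: Checkable deposits +$186B, Borrowings from CB +$308.5B
Change in total bank assets = +$494.5 billion.

+$494.5 billion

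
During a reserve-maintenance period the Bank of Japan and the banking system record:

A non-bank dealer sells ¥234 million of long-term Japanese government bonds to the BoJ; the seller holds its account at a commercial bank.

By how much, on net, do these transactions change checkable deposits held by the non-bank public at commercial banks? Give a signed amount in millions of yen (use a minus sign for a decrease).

+¥234 million

Asset purchase (from non-banks) ¥234 million: non-bank counterparties' bank balances rise → +¥234M.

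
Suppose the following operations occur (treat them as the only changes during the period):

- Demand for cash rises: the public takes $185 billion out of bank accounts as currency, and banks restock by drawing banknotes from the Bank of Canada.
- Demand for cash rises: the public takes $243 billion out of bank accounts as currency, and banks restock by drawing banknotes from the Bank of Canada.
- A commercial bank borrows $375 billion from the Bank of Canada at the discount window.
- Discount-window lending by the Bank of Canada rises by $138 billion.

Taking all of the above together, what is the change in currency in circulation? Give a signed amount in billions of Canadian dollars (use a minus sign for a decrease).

Bank of Canada balance sheet:
  Assets:      Loans to banks +$513B
  Liabilities: Bank reserves +$85B, Currency in circulation +$428B
Commercial banking system:
  Assets:      Reserves at CB +$85B
  Liabilities: Checkable deposits −$428B, Borrowings from CB +$513B
So the change in currency in circulation is +$428 billion.

+$428 billion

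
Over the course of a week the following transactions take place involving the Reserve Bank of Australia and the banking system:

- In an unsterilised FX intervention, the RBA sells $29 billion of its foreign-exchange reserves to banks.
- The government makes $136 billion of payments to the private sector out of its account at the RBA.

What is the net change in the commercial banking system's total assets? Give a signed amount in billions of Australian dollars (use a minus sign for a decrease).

RBA balance sheet:
  Assets:      Foreign assets −$29B
  Liabilities: Bank reserves +$107B, Government deposits −$136B
Commercial banking system:
  Assets:      Reserves at CB +$107B, Foreign assets +$29B
  Liabilities: Checkable deposits +$136B
Change in total bank assets = +$136 billion.

+$136 billion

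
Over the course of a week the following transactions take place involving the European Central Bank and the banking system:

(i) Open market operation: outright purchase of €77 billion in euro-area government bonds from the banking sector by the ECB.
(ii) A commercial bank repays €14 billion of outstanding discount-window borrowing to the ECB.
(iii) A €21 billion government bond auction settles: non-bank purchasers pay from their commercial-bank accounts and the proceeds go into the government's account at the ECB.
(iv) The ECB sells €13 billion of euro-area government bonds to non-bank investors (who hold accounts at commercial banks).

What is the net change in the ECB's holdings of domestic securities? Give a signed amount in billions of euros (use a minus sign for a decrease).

+€64 billion

ECB balance sheet:
  Assets:      Securities +€64B, Loans to banks −€14B
  Liabilities: Bank reserves +€29B, Government deposits +€21B
Commercial banking system:
  Assets:      Reserves at CB +€29B, Securities −€77B
  Liabilities: Checkable deposits −€34B, Borrowings from CB −€14B
So the change in the ECB's holdings of domestic securities is +€64 billion.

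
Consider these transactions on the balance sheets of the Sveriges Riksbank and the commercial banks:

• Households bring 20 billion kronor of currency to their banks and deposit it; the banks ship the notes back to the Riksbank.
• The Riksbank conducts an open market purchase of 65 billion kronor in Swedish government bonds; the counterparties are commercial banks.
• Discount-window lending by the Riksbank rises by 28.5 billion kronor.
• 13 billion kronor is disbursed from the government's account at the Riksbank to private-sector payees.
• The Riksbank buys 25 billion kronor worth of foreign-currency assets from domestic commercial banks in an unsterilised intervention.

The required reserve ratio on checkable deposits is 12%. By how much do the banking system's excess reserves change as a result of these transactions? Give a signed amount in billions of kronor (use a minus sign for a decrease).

+147.54 billion

Currency deposit 20 billion kronor: reserves +20B, deposits +20B.
OMO purchase (from banks) 65 billion kronor: reserves +65B, deposits 0.
Discount-window loan 28.5 billion kronor: reserves +28.5B, deposits 0.
Government spending 13 billion kronor: reserves +13B, deposits +13B.
FX purchase 25 billion kronor: reserves +25B, deposits 0.
Totals: Δreserves = +151.5B, Δdeposits = +33B.
Δrequired reserves = 12% × +33B = +3.96B.
Δexcess reserves = Δreserves − Δrequired = +151.5B − (+3.96B) = +147.54 billion.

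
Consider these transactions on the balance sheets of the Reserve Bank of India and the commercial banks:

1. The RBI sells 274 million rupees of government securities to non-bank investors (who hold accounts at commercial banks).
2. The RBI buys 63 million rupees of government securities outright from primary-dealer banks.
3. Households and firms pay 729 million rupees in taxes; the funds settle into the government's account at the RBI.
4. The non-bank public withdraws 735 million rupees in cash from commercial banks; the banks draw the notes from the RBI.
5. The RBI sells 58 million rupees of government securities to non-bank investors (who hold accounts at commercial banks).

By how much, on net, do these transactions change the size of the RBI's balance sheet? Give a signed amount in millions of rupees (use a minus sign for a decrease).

-269 million

Asset sale (to non-banks) 274 million rupees: an RBI asset is shed → −274M.
OMO purchase (from banks) 63 million rupees: an RBI asset is acquired → +63M.
Government account inflow 729 million rupees: only the composition of liabilities changes → 0.
Currency withdrawal 735 million rupees: only the composition of liabilities changes → 0.
Asset sale (to non-banks) 58 million rupees: an RBI asset is shed → −58M.
Net: −274 + 63 + 0 + 0 − 58 = -269 million.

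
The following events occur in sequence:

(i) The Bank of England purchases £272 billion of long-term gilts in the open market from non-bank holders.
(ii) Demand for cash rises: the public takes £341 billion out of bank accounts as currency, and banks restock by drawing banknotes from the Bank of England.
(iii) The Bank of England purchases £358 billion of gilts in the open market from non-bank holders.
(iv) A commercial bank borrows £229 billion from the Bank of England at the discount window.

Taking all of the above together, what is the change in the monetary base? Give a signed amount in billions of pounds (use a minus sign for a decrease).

Asset purchase (from non-banks) £272 billion: Bank of England balance sheet expands → +£272B.
Currency withdrawal £341 billion: just a shift between currency and reserves — both are base money → 0.
Asset purchase (from non-banks) £358 billion: Bank of England balance sheet expands → +£358B.
Discount-window loan £229 billion: Bank of England balance sheet expands → +£229B.
Net: 272 + 0 + 358 + 229 = +£859 billion.

+£859 billion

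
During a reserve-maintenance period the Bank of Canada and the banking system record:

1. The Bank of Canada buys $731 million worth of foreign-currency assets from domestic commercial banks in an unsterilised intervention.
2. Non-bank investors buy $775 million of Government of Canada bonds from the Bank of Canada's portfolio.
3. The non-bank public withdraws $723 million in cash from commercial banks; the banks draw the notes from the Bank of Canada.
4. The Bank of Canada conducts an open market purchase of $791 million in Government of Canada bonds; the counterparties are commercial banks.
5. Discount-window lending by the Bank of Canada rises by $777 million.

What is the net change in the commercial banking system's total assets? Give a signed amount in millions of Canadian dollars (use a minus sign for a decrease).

-$721 million

FX purchase $731 million: just an asset swap on bank balance sheets → 0.
Asset sale (to non-banks) $775 million: bank balance sheets shrink → −$775M.
Currency withdrawal $723 million: bank balance sheets shrink → −$723M.
OMO purchase (from banks) $791 million: just an asset swap on bank balance sheets → 0.
Discount-window loan $777 million: bank balance sheets expand → +$777M.
Net: 0 − 775 − 723 + 0 + 777 = -$721 million.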